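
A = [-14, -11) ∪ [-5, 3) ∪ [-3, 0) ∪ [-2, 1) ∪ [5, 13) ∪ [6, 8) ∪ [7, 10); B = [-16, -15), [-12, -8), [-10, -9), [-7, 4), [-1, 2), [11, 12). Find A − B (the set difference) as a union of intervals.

[-14, -12) ∪ [5, 11) ∪ [12, 13)

Merge the first list: [-14, -11), [-5, 3), [5, 13).
Merge the second list: [-16, -15), [-12, -8), [-7, 4), [11, 12).
[-14, -11) with B removed leaves [-14, -12).
[-5, 3) lies entirely inside B → drops out.
[5, 13) with B removed leaves [5, 11), [12, 13).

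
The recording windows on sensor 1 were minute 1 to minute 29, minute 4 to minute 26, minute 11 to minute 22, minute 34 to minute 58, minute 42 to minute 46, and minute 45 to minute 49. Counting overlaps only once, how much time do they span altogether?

52 minutes

Merged: minute 1 to minute 29, minute 34 to minute 58.
Lengths: 28 minutes + 24 minutes = 52 minutes.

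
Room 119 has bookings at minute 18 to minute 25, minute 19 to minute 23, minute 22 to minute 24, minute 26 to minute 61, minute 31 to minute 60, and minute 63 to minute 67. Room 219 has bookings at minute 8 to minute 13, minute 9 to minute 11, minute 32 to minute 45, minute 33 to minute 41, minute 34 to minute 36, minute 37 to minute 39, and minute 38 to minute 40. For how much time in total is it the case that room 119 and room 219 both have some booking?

Merge the first list: minute 18 to minute 25, minute 26 to minute 61, minute 63 to minute 67.
Merge the second list: minute 8 to minute 13, minute 32 to minute 45.
A ∩ B = minute 32 to minute 45.
Total: 13 minutes.

13 minutes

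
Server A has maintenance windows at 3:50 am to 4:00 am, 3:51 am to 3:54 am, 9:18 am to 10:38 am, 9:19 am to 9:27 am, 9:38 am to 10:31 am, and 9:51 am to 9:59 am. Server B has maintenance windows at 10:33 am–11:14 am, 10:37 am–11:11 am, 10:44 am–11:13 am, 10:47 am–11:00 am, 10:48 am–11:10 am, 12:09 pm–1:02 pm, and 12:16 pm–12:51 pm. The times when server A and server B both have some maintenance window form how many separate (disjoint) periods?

First set merges to 3:50 am–4:00 am, 9:18 am–10:38 am.
Second set merges to 10:33 am–11:14 am, 12:09 pm–1:02 pm.
A ∩ B = 10:33 am–10:38 am.
That is 1 disjoint piece.

1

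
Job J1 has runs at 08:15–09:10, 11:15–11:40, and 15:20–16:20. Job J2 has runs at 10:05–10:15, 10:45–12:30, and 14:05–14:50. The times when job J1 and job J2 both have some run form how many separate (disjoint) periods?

1

A ∩ B = 11:15-11:40.
That is 1 disjoint piece.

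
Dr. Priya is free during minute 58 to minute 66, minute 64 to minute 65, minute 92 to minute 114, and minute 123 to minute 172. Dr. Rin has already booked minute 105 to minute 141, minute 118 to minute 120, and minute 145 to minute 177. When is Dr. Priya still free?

minute 58 to minute 66, minute 92 to minute 105, minute 141 to minute 145

First set merges to minute 58 to minute 66, minute 92 to minute 114, minute 123 to minute 172.
Second set merges to minute 105 to minute 141, minute 145 to minute 177.
minute 58 to minute 66: nothing removed.
minute 92 to minute 114 \ B = minute 92 to minute 105.
minute 123 to minute 172 \ B = minute 141 to minute 145.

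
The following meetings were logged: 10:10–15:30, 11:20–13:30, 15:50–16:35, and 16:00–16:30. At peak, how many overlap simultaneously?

Sweep endpoints in order; track running count of active intervals.
Peak of 2 reached at 11:20.

2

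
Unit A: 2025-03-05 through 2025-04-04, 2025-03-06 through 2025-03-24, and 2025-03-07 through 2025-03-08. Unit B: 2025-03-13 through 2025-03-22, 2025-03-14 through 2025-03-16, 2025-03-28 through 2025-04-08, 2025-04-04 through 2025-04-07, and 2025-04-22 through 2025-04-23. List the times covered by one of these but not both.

Merge the first list: 2025-03-05 through 2025-04-04.
Merge the second list: 2025-03-13 through 2025-03-22, 2025-03-28 through 2025-04-08, 2025-04-22 through 2025-04-23.
A but not B: 2025-03-05 through 2025-03-12, 2025-03-23 through 2025-03-27.
B but not A: 2025-04-05 through 2025-04-08, 2025-04-22 through 2025-04-23.
Combining gives A △ B.

2025-03-05 through 2025-03-12, 2025-03-23 through 2025-03-27, 2025-04-05 through 2025-04-08, 2025-04-22 through 2025-04-23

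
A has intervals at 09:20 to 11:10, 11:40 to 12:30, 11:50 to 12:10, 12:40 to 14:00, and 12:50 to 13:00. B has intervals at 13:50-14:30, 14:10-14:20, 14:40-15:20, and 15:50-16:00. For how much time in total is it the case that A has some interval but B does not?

3 h 50 min

A, merged: 09:20–11:10, 11:40–12:30, 12:40–14:00.
B, merged: 13:50–14:30, 14:40–15:20, 15:50–16:00.
A \ B = 09:20–11:10, 11:40–12:30, 12:40–13:50.
Total: 1 h 50 min + 50 min + 1 h 10 min = 3 h 50 min.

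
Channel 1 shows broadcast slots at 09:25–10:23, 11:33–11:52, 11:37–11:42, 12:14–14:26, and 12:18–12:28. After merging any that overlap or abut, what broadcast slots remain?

11:33–11:52 is disjoint → start new block.
11:37–11:42 overlaps/touches 11:33–11:52 → extend to 11:33–11:52.
12:14–14:26 is disjoint → start new block.
12:18–12:28 overlaps/touches 12:14–14:26 → extend to 12:14–14:26.

09:25–10:23, 11:33–11:52, 12:14–14:26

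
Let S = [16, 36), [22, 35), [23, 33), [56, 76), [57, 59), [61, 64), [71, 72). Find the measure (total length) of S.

40

Merged: [16, 36), [56, 76).
Lengths: 20 + 20 = 40.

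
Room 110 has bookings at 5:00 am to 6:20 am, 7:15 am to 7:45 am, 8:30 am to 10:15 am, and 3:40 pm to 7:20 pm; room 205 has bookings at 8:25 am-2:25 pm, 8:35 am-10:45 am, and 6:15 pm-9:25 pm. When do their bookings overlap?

8:30 am–10:15 am, 6:15 pm–7:20 pm

Second set merges to 8:25 am–2:25 pm, 6:15 pm–9:25 pm.
5:00 am–6:20 am: no overlap with the second set.
7:15 am–7:45 am: no overlap with the second set.
8:30 am–10:15 am meets the second set on 8:30 am–10:15 am.
3:40 pm–7:20 pm meets the second set on 6:15 pm–7:20 pm.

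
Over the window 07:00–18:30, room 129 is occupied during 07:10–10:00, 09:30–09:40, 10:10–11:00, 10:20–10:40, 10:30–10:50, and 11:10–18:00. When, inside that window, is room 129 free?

07:00-07:10, 10:00-10:10, 11:00-11:10, 18:00-18:30

The merged coverage is 07:10-10:00, 10:10-11:00, 11:10-18:00.
Complement within 07:00-18:30: 07:00-07:10, 10:00-10:10, 11:00-11:10, 18:00-18:30.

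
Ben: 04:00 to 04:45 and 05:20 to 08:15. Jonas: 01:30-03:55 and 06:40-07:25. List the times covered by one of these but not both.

01:30–03:55, 04:00–04:45, 05:20–06:40, 07:25–08:15

A but not B: 04:00–04:45, 05:20–06:40, 07:25–08:15.
B but not A: 01:30–03:55.
Combining gives A △ B.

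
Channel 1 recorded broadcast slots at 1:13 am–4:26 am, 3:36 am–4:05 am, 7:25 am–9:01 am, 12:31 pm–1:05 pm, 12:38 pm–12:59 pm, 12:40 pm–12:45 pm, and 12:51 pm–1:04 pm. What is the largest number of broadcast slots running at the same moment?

3

Sweep endpoints in order; track running count of active intervals.
Peak of 3 reached at 12:40 pm.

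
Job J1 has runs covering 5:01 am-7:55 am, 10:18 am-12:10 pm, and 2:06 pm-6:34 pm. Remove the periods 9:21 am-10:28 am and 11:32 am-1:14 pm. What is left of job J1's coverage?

5:01 am–7:55 am, 10:28 am–11:32 am, 2:06 pm–6:34 pm

5:01 am–7:55 am: nothing removed.
10:18 am–12:10 pm \ B = 10:28 am–11:32 am.
2:06 pm–6:34 pm: nothing removed.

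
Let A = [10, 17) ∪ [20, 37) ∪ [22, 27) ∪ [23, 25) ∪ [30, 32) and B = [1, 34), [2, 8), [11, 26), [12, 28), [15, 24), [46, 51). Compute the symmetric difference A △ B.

Merge the first list: [10, 17), [20, 37).
Merge the second list: [1, 34), [46, 51).
Only in the first: [34, 37).
Only in the second: [1, 10), [17, 20), [46, 51).
Together these are the periods covered by exactly one.

[1, 10) ∪ [17, 20) ∪ [34, 37) ∪ [46, 51)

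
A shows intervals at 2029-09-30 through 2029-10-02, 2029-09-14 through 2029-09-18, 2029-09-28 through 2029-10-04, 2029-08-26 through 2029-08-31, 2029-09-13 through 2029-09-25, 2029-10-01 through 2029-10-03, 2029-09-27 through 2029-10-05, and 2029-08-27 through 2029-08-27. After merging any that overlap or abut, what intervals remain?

2029-08-26 through 2029-08-31, 2029-09-13 through 2029-09-25, 2029-09-27 through 2029-10-05

Sort by start: 2029-08-26 through 2029-08-31, 2029-08-27 through 2029-08-27, 2029-09-13 through 2029-09-25, 2029-09-14 through 2029-09-18, 2029-09-27 through 2029-10-05, 2029-09-28 through 2029-10-04, 2029-09-30 through 2029-10-02, 2029-10-01 through 2029-10-03.
2029-08-27 through 2029-08-27 overlaps/touches 2029-08-26 through 2029-08-31 → extend to 2029-08-26 through 2029-08-31.
2029-09-13 through 2029-09-25 is disjoint → start new block.
2029-09-14 through 2029-09-18 overlaps/touches 2029-09-13 through 2029-09-25 → extend to 2029-09-13 through 2029-09-25.
2029-09-27 through 2029-10-05 is disjoint → start new block.
2029-09-28 through 2029-10-04 overlaps/touches 2029-09-27 through 2029-10-05 → extend to 2029-09-27 through 2029-10-05.
2029-09-30 through 2029-10-02 overlaps/touches 2029-09-27 through 2029-10-05 → extend to 2029-09-27 through 2029-10-05.
2029-10-01 through 2029-10-03 overlaps/touches 2029-09-27 through 2029-10-05 → extend to 2029-09-27 through 2029-10-05.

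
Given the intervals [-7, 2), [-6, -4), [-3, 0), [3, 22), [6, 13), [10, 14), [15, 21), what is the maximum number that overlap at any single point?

3

At 10, 3 of the intervals are simultaneously active.
No point has more.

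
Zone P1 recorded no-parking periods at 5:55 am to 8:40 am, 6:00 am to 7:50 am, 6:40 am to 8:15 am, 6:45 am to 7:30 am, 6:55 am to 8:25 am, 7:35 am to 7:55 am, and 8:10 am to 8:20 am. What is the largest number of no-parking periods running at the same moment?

5

Sweep endpoints in order; track running count of active intervals.
Peak of 5 reached at 6:55 am.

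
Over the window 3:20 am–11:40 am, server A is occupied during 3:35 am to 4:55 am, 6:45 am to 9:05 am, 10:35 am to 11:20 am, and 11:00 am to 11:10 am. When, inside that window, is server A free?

Covered (merged): 3:35 am–4:55 am, 6:45 am–9:05 am, 10:35 am–11:20 am.
Complement within 3:20 am–11:40 am: 3:20 am–3:35 am, 4:55 am–6:45 am, 9:05 am–10:35 am, 11:20 am–11:40 am.

3:20 am–3:35 am, 4:55 am–6:45 am, 9:05 am–10:35 am, 11:20 am–11:40 am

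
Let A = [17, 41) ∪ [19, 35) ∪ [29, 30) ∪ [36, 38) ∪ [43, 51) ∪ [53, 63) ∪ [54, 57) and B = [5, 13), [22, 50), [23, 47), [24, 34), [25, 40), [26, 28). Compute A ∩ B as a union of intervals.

[22, 41) ∪ [43, 50)

Merge the first list: [17, 41), [43, 51), [53, 63).
Merge the second list: [5, 13), [22, 50).
[17, 41) ∩ B → [22, 41).
[43, 51) ∩ B → [43, 50).
[53, 63) meets no B interval.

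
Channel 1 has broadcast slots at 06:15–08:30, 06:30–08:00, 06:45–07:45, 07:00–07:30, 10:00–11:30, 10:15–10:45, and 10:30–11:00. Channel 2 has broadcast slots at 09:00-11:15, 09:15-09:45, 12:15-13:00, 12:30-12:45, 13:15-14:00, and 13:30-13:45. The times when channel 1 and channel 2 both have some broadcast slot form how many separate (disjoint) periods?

A, merged: 06:15–08:30, 10:00–11:30.
B, merged: 09:00–11:15, 12:15–13:00, 13:15–14:00.
A ∩ B = 10:00–11:15.
That is 1 disjoint piece.

1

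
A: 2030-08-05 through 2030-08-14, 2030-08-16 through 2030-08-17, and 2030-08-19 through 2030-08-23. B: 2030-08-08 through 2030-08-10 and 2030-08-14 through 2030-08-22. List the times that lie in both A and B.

2030-08-05 through 2030-08-14 meets the second set on 2030-08-08 through 2030-08-10, 2030-08-14 through 2030-08-14.
2030-08-16 through 2030-08-17 meets the second set on 2030-08-16 through 2030-08-17.
2030-08-19 through 2030-08-23 meets the second set on 2030-08-19 through 2030-08-22.

2030-08-08 through 2030-08-10, 2030-08-14 through 2030-08-14, 2030-08-16 through 2030-08-17, 2030-08-19 through 2030-08-22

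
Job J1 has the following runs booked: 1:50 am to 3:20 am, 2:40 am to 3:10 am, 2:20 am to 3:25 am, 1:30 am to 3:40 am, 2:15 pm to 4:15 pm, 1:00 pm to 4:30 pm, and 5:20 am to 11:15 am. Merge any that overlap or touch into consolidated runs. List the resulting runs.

Sort by start: 1:30 am-3:40 am, 1:50 am-3:20 am, 2:20 am-3:25 am, 2:40 am-3:10 am, 5:20 am-11:15 am, 1:00 pm-4:30 pm, 2:15 pm-4:15 pm.
1:50 am-3:20 am overlaps/touches 1:30 am-3:40 am → extend to 1:30 am-3:40 am.
2:20 am-3:25 am overlaps/touches 1:30 am-3:40 am → extend to 1:30 am-3:40 am.
2:40 am-3:10 am overlaps/touches 1:30 am-3:40 am → extend to 1:30 am-3:40 am.
5:20 am-11:15 am is disjoint → start new block.
1:00 pm-4:30 pm is disjoint → start new block.
2:15 pm-4:15 pm overlaps/touches 1:00 pm-4:30 pm → extend to 1:00 pm-4:30 pm.

1:30 am-3:40 am, 5:20 am-11:15 am, 1:00 pm-4:30 pm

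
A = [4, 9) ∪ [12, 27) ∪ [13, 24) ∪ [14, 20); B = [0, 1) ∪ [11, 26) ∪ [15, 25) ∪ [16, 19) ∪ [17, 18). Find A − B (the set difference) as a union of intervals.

[4, 9) ∪ [26, 27)

A, merged: [4, 9), [12, 27).
B, merged: [0, 1), [11, 26).
[4, 9): no B overlap → unchanged.
[12, 27) minus B → [26, 27).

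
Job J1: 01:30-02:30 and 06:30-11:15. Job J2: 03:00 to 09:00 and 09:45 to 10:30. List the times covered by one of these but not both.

01:30-02:30, 03:00-06:30, 09:00-09:45, 10:30-11:15

A \ B = 01:30-02:30, 09:00-09:45, 10:30-11:15.
B \ A = 03:00-06:30.
Union of the two gives the symmetric difference.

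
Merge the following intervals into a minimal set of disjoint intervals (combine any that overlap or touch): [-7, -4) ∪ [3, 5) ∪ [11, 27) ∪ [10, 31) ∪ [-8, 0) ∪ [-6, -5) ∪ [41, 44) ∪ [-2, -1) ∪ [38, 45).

[-8, 0) ∪ [3, 5) ∪ [10, 31) ∪ [38, 45)

Sort by start: [-8, 0), [-7, -4), [-6, -5), [-2, -1), [3, 5), [10, 31), [11, 27), [38, 45), [41, 44).
[-7, -4) overlaps/touches [-8, 0) → extend to [-8, 0).
[-6, -5) overlaps/touches [-8, 0) → extend to [-8, 0).
[-2, -1) overlaps/touches [-8, 0) → extend to [-8, 0).
[3, 5) is disjoint → start new block.
[10, 31) is disjoint → start new block.
[11, 27) overlaps/touches [10, 31) → extend to [10, 31).
[38, 45) is disjoint → start new block.
[41, 44) overlaps/touches [38, 45) → extend to [38, 45).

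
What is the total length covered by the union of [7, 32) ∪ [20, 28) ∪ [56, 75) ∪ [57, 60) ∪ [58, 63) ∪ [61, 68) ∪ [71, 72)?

44

Merged: [7, 32), [56, 75).
Lengths: 25 + 19 = 44.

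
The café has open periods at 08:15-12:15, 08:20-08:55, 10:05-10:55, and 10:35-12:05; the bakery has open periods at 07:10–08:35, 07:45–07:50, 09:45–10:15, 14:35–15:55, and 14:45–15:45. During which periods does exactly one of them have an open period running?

07:10–08:15, 08:35–09:45, 10:15–12:15, 14:35–15:55

A, merged: 08:15–12:15.
B, merged: 07:10–08:35, 09:45–10:15, 14:35–15:55.
Only in the first: 08:35–09:45, 10:15–12:15.
Only in the second: 07:10–08:15, 14:35–15:55.
Together these are the periods covered by exactly one.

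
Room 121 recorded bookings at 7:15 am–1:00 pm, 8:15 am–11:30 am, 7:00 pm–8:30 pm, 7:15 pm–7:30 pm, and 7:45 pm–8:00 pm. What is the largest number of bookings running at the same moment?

Walk the sorted start/end points keeping a running depth.
The depth first hits 2 at 8:15 am.

2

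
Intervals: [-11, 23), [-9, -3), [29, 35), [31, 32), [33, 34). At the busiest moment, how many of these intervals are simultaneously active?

2

Sweep endpoints in order; track running count of active intervals.
Peak of 2 reached at -9.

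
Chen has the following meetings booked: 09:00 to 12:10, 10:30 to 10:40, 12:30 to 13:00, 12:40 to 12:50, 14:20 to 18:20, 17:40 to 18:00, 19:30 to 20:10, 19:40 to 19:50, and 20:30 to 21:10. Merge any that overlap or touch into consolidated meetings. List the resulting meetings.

10:30-10:40 overlaps/touches 09:00-12:10 → extend to 09:00-12:10.
12:30-13:00 is disjoint → start new block.
12:40-12:50 overlaps/touches 12:30-13:00 → extend to 12:30-13:00.
14:20-18:20 is disjoint → start new block.
17:40-18:00 overlaps/touches 14:20-18:20 → extend to 14:20-18:20.
19:30-20:10 is disjoint → start new block.
19:40-19:50 overlaps/touches 19:30-20:10 → extend to 19:30-20:10.
20:30-21:10 is disjoint → start new block.

09:00-12:10, 12:30-13:00, 14:20-18:20, 19:30-20:10, 20:30-21:10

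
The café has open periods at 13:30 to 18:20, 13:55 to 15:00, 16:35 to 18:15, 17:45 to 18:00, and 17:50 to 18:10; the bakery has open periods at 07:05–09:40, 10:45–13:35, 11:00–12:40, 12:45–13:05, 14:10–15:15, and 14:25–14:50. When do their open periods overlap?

First set merges to 13:30-18:20.
Second set merges to 07:05-09:40, 10:45-13:35, 14:10-15:15.
13:30-18:20 meets the second set on 13:30-13:35, 14:10-15:15.

13:30-13:35, 14:10-15:15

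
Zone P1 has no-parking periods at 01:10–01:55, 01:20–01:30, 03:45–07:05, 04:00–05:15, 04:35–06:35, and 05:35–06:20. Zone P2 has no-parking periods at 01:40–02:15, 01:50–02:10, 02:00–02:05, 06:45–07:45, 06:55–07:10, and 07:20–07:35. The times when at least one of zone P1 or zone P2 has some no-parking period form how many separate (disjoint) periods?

A, merged: 01:10-01:55, 03:45-07:05.
B, merged: 01:40-02:15, 06:45-07:45.
A ∪ B = 01:10-02:15, 03:45-07:45.
That is 2 disjoint pieces.

2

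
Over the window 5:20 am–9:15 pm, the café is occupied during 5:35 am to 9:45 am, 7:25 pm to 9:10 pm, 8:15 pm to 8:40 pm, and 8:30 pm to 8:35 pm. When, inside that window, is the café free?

After merging, the occupied span is 5:35 am-9:45 am, 7:25 pm-9:10 pm.
Complement within 5:20 am-9:15 pm: 5:20 am-5:35 am, 9:45 am-7:25 pm, 9:10 pm-9:15 pm.

5:20 am-5:35 am, 9:45 am-7:25 pm, 9:10 pm-9:15 pm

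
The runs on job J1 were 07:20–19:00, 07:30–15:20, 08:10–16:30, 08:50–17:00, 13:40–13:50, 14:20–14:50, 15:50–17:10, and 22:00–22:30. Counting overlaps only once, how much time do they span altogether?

12 h 10 min

Merged: 07:20–19:00, 22:00–22:30.
Lengths: 11 h 40 min + 30 min = 12 h 10 min.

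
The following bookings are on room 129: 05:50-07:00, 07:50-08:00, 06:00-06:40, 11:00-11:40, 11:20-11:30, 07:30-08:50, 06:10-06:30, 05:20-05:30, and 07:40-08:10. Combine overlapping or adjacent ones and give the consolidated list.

05:20–05:30, 05:50–07:00, 07:30–08:50, 11:00–11:40

Sort by start: 05:20–05:30, 05:50–07:00, 06:00–06:40, 06:10–06:30, 07:30–08:50, 07:40–08:10, 07:50–08:00, 11:00–11:40, 11:20–11:30.
05:50–07:00 is disjoint → start new block.
06:00–06:40 overlaps/touches 05:50–07:00 → extend to 05:50–07:00.
06:10–06:30 overlaps/touches 05:50–07:00 → extend to 05:50–07:00.
07:30–08:50 is disjoint → start new block.
07:40–08:10 overlaps/touches 07:30–08:50 → extend to 07:30–08:50.
07:50–08:00 overlaps/touches 07:30–08:50 → extend to 07:30–08:50.
11:00–11:40 is disjoint → start new block.
11:20–11:30 overlaps/touches 11:00–11:40 → extend to 11:00–11:40.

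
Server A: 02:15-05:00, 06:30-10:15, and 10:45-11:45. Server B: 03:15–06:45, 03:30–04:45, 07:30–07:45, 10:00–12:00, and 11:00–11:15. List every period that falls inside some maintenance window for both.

03:15–05:00, 06:30–06:45, 07:30–07:45, 10:00–10:15, 10:45–11:45

B, merged: 03:15–06:45, 07:30–07:45, 10:00–12:00.
02:15–05:00 overlaps B on 03:15–05:00.
06:30–10:15 overlaps B on 06:30–06:45, 07:30–07:45, 10:00–10:15.
10:45–11:45 overlaps B on 10:45–11:45.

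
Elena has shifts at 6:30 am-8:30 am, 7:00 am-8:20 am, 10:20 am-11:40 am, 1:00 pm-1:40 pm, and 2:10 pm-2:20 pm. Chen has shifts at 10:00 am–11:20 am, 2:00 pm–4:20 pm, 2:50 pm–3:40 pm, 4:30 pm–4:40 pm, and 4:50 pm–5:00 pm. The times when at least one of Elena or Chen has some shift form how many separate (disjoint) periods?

A, merged: 6:30 am–8:30 am, 10:20 am–11:40 am, 1:00 pm–1:40 pm, 2:10 pm–2:20 pm.
B, merged: 10:00 am–11:20 am, 2:00 pm–4:20 pm, 4:30 pm–4:40 pm, 4:50 pm–5:00 pm.
A ∪ B = 6:30 am–8:30 am, 10:00 am–11:40 am, 1:00 pm–1:40 pm, 2:00 pm–4:20 pm, 4:30 pm–4:40 pm, 4:50 pm–5:00 pm.
That is 6 disjoint pieces.

6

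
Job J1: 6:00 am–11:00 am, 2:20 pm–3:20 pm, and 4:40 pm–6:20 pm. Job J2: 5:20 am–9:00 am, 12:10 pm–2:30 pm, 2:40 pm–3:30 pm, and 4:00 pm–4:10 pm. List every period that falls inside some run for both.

6:00 am–9:00 am, 2:20 pm–2:30 pm, 2:40 pm–3:20 pm

6:00 am–11:00 am meets the second set on 6:00 am–9:00 am.
2:20 pm–3:20 pm meets the second set on 2:20 pm–2:30 pm, 2:40 pm–3:20 pm.
4:40 pm–6:20 pm: no overlap with the second set.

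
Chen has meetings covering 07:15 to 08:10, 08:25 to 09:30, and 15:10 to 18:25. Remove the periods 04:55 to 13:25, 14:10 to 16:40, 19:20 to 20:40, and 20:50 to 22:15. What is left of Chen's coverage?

16:40-18:25

07:15-08:10 lies entirely inside B → drops out.
08:25-09:30 lies entirely inside B → drops out.
15:10-18:25 with B removed leaves 16:40-18:25.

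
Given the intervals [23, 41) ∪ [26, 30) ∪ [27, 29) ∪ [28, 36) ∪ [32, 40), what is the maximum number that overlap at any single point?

4

At 28, 4 of the intervals are simultaneously active.
No point has more.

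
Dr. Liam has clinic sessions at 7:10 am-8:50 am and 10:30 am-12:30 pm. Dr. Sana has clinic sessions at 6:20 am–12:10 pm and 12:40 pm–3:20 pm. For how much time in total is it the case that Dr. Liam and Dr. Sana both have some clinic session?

3 h 20 min

A ∩ B = 7:10 am-8:50 am, 10:30 am-12:10 pm.
Total: 1 h 40 min + 1 h 40 min = 3 h 20 min.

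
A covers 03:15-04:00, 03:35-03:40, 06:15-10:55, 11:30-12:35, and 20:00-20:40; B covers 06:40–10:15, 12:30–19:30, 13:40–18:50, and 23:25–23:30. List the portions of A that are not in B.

03:15-04:00, 06:15-06:40, 10:15-10:55, 11:30-12:30, 20:00-20:40

First set merges to 03:15-04:00, 06:15-10:55, 11:30-12:35, 20:00-20:40.
Second set merges to 06:40-10:15, 12:30-19:30, 23:25-23:30.
03:15-04:00 is untouched.
06:15-10:55 with B removed leaves 06:15-06:40, 10:15-10:55.
11:30-12:35 with B removed leaves 11:30-12:30.
20:00-20:40 is untouched.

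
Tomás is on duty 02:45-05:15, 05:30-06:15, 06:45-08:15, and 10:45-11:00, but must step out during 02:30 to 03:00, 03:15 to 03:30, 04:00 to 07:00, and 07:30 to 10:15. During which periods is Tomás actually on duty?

02:45-05:15 minus B → 03:00-03:15, 03:30-04:00.
05:30-06:15: fully covered by B → removed.
06:45-08:15 minus B → 07:00-07:30.
10:45-11:00: no B overlap → unchanged.

03:00-03:15, 03:30-04:00, 07:00-07:30, 10:45-11:00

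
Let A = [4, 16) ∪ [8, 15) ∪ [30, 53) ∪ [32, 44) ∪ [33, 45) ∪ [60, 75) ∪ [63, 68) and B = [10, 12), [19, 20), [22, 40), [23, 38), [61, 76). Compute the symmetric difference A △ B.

First set merges to [4, 16), [30, 53), [60, 75).
Second set merges to [10, 12), [19, 20), [22, 40), [61, 76).
A \ B = [4, 10), [12, 16), [40, 53), [60, 61).
B \ A = [19, 20), [22, 30), [75, 76).
Union of the two gives the symmetric difference.

[4, 10) ∪ [12, 16) ∪ [19, 20) ∪ [22, 30) ∪ [40, 53) ∪ [60, 61) ∪ [75, 76)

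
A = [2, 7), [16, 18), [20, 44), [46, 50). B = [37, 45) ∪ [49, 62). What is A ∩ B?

[2, 7): no overlap with the second set.
[16, 18): no overlap with the second set.
[20, 44) meets the second set on [37, 44).
[46, 50) meets the second set on [49, 50).

[37, 44) ∪ [49, 50)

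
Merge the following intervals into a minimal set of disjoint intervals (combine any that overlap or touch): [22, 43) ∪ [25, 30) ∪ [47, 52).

[25, 30) overlaps/touches [22, 43) → extend to [22, 43).
[47, 52) is disjoint → start new block.

[22, 43) ∪ [47, 52)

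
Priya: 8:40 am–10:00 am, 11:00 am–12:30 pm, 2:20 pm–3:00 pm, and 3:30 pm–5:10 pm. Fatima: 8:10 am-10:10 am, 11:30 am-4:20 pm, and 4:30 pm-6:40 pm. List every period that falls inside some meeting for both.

8:40 am-10:00 am, 11:30 am-12:30 pm, 2:20 pm-3:00 pm, 3:30 pm-4:20 pm, 4:30 pm-5:10 pm

8:40 am-10:00 am ∩ B → 8:40 am-10:00 am.
11:00 am-12:30 pm ∩ B → 11:30 am-12:30 pm.
2:20 pm-3:00 pm ∩ B → 2:20 pm-3:00 pm.
3:30 pm-5:10 pm ∩ B → 3:30 pm-4:20 pm, 4:30 pm-5:10 pm.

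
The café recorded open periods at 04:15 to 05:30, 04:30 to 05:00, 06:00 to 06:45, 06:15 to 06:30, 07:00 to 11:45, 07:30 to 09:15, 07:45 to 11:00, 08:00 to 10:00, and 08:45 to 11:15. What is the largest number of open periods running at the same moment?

5

Walk the sorted start/end points keeping a running depth.
The depth first hits 5 at 08:45.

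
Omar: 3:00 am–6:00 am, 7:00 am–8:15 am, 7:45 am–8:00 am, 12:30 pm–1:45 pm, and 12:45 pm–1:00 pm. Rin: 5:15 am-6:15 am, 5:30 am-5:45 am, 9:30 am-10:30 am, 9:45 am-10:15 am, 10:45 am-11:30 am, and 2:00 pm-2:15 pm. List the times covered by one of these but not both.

3:00 am–5:15 am, 6:00 am–6:15 am, 7:00 am–8:15 am, 9:30 am–10:30 am, 10:45 am–11:30 am, 12:30 pm–1:45 pm, 2:00 pm–2:15 pm

First set merges to 3:00 am–6:00 am, 7:00 am–8:15 am, 12:30 pm–1:45 pm.
Second set merges to 5:15 am–6:15 am, 9:30 am–10:30 am, 10:45 am–11:30 am, 2:00 pm–2:15 pm.
Only in the first: 3:00 am–5:15 am, 7:00 am–8:15 am, 12:30 pm–1:45 pm.
Only in the second: 6:00 am–6:15 am, 9:30 am–10:30 am, 10:45 am–11:30 am, 2:00 pm–2:15 pm.
Together these are the periods covered by exactly one.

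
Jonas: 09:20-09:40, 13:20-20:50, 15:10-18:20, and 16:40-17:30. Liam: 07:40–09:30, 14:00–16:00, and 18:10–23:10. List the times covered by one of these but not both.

07:40–09:20, 09:30–09:40, 13:20–14:00, 16:00–18:10, 20:50–23:10

A, merged: 09:20–09:40, 13:20–20:50.
A \ B = 09:30–09:40, 13:20–14:00, 16:00–18:10.
B \ A = 07:40–09:20, 20:50–23:10.
Union of the two gives the symmetric difference.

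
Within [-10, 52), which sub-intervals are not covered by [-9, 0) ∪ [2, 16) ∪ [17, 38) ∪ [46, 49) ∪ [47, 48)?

[-10, -9) ∪ [0, 2) ∪ [16, 17) ∪ [38, 46) ∪ [49, 52)

Covered (merged): [-9, 0), [2, 16), [17, 38), [46, 49).
Complement within [-10, 52): [-10, -9), [0, 2), [16, 17), [38, 46), [49, 52).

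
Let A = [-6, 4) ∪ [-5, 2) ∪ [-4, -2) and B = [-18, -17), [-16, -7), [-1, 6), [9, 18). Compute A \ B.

[-6, -1)

Merge the first list: [-6, 4).
[-6, 4) \ B = [-6, -1).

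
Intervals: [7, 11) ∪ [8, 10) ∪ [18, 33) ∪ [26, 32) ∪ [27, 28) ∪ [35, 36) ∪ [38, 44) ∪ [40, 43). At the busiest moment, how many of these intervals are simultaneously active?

3

At 27, 3 of the intervals are simultaneously active.
No point has more.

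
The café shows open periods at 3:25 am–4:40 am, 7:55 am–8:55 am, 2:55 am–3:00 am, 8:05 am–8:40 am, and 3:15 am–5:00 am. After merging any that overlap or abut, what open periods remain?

Sort by start: 2:55 am-3:00 am, 3:15 am-5:00 am, 3:25 am-4:40 am, 7:55 am-8:55 am, 8:05 am-8:40 am.
3:15 am-5:00 am is disjoint → start new block.
3:25 am-4:40 am overlaps/touches 3:15 am-5:00 am → extend to 3:15 am-5:00 am.
7:55 am-8:55 am is disjoint → start new block.
8:05 am-8:40 am overlaps/touches 7:55 am-8:55 am → extend to 7:55 am-8:55 am.

2:55 am-3:00 am, 3:15 am-5:00 am, 7:55 am-8:55 am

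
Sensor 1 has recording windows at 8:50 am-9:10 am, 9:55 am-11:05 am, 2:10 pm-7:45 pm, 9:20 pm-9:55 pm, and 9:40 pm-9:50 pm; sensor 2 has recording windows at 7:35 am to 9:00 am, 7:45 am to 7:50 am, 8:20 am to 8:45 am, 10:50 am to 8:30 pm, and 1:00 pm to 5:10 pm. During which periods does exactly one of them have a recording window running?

A, merged: 8:50 am-9:10 am, 9:55 am-11:05 am, 2:10 pm-7:45 pm, 9:20 pm-9:55 pm.
B, merged: 7:35 am-9:00 am, 10:50 am-8:30 pm.
A but not B: 9:00 am-9:10 am, 9:55 am-10:50 am, 9:20 pm-9:55 pm.
B but not A: 7:35 am-8:50 am, 11:05 am-2:10 pm, 7:45 pm-8:30 pm.
Combining gives A △ B.

7:35 am-8:50 am, 9:00 am-9:10 am, 9:55 am-10:50 am, 11:05 am-2:10 pm, 7:45 pm-8:30 pm, 9:20 pm-9:55 pm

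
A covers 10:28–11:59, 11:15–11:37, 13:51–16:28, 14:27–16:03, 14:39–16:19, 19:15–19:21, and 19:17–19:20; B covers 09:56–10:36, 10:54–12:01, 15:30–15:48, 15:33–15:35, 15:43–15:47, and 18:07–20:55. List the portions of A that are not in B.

10:36-10:54, 13:51-15:30, 15:48-16:28

Merge the first list: 10:28-11:59, 13:51-16:28, 19:15-19:21.
Merge the second list: 09:56-10:36, 10:54-12:01, 15:30-15:48, 18:07-20:55.
10:28-11:59 \ B = 10:36-10:54.
13:51-16:28 \ B = 13:51-15:30, 15:48-16:28.
19:15-19:21: entirely removed.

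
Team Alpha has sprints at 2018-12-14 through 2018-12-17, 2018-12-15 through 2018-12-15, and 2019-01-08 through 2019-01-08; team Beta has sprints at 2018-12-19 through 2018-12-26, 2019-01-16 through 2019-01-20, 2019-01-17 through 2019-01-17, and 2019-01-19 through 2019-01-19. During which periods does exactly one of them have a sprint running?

2018-12-14 through 2018-12-17, 2018-12-19 through 2018-12-26, 2019-01-08 through 2019-01-08, 2019-01-16 through 2019-01-20

A, merged: 2018-12-14 through 2018-12-17, 2019-01-08 through 2019-01-08.
B, merged: 2018-12-19 through 2018-12-26, 2019-01-16 through 2019-01-20.
Only in the first: 2018-12-14 through 2018-12-17, 2019-01-08 through 2019-01-08.
Only in the second: 2018-12-19 through 2018-12-26, 2019-01-16 through 2019-01-20.
Together these are the periods covered by exactly one.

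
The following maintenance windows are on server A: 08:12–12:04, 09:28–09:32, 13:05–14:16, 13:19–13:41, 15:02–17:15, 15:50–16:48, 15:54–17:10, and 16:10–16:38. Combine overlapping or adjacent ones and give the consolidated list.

09:28–09:32 overlaps/touches 08:12–12:04 → extend to 08:12–12:04.
13:05–14:16 is disjoint → start new block.
13:19–13:41 overlaps/touches 13:05–14:16 → extend to 13:05–14:16.
15:02–17:15 is disjoint → start new block.
15:50–16:48 overlaps/touches 15:02–17:15 → extend to 15:02–17:15.
15:54–17:10 overlaps/touches 15:02–17:15 → extend to 15:02–17:15.
16:10–16:38 overlaps/touches 15:02–17:15 → extend to 15:02–17:15.

08:12–12:04, 13:05–14:16, 15:02–17:15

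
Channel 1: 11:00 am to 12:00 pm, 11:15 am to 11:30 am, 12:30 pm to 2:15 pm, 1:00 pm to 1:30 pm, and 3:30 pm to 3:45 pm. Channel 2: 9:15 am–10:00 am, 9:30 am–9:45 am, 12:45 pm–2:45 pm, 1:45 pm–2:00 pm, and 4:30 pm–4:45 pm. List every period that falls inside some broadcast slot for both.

Merge the first list: 11:00 am-12:00 pm, 12:30 pm-2:15 pm, 3:30 pm-3:45 pm.
Merge the second list: 9:15 am-10:00 am, 12:45 pm-2:45 pm, 4:30 pm-4:45 pm.
11:00 am-12:00 pm: no overlap with the second set.
12:30 pm-2:15 pm meets the second set on 12:45 pm-2:15 pm.
3:30 pm-3:45 pm: no overlap with the second set.

12:45 pm-2:15 pm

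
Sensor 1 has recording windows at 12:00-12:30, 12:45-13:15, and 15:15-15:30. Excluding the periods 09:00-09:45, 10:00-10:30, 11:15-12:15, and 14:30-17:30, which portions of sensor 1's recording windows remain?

12:00–12:30 \ B = 12:15–12:30.
12:45–13:15: nothing removed.
15:15–15:30: entirely removed.

12:15–12:30, 12:45–13:15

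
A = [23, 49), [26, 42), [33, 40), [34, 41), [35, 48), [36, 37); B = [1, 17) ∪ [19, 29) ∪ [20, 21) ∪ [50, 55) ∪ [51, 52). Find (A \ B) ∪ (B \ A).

[1, 17) ∪ [19, 23) ∪ [29, 49) ∪ [50, 55)

A, merged: [23, 49).
B, merged: [1, 17), [19, 29), [50, 55).
A but not B: [29, 49).
B but not A: [1, 17), [19, 23), [50, 55).
Combining gives A △ B.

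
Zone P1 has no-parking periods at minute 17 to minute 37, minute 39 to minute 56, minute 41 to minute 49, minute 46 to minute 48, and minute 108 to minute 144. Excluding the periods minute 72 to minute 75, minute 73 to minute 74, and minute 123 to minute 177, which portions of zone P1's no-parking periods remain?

A, merged: minute 17 to minute 37, minute 39 to minute 56, minute 108 to minute 144.
B, merged: minute 72 to minute 75, minute 123 to minute 177.
minute 17 to minute 37: no B overlap → unchanged.
minute 39 to minute 56: no B overlap → unchanged.
minute 108 to minute 144 minus B → minute 108 to minute 123.

minute 17 to minute 37, minute 39 to minute 56, minute 108 to minute 123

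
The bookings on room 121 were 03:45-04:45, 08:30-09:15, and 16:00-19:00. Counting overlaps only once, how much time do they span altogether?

Merged: 03:45-04:45, 08:30-09:15, 16:00-19:00.
Lengths: 1 h + 45 min + 3 h = 4 h 45 min.

4 h 45 min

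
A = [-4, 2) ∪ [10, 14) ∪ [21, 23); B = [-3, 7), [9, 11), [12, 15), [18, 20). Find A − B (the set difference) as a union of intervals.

[-4, -3) ∪ [11, 12) ∪ [21, 23)

[-4, 2) with B removed leaves [-4, -3).
[10, 14) with B removed leaves [11, 12).
[21, 23) is untouched.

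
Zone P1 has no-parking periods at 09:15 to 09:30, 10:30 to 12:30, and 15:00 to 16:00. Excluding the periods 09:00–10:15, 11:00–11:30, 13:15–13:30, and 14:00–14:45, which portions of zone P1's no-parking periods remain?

09:15-09:30: entirely removed.
10:30-12:30 \ B = 10:30-11:00, 11:30-12:30.
15:00-16:00: nothing removed.

10:30-11:00, 11:30-12:30, 15:00-16:00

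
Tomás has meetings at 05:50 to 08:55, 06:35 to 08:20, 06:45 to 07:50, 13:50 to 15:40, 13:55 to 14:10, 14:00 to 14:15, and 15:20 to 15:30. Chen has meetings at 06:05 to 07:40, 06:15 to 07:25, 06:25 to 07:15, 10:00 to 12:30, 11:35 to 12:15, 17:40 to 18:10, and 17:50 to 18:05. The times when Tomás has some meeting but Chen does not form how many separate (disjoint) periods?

Merge the first list: 05:50–08:55, 13:50–15:40.
Merge the second list: 06:05–07:40, 10:00–12:30, 17:40–18:10.
A \ B = 05:50–06:05, 07:40–08:55, 13:50–15:40.
That is 3 disjoint pieces.

3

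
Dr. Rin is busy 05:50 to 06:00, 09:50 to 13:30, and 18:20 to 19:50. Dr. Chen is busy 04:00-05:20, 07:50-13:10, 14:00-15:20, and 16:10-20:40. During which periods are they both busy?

05:50–06:00: no overlap with the second set.
09:50–13:30 meets the second set on 09:50–13:10.
18:20–19:50 meets the second set on 18:20–19:50.

09:50–13:10, 18:20–19:50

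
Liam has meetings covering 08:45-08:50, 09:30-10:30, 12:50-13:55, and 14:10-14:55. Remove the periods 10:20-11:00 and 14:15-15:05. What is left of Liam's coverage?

08:45–08:50: no B overlap → unchanged.
09:30–10:30 minus B → 09:30–10:20.
12:50–13:55: no B overlap → unchanged.
14:10–14:55 minus B → 14:10–14:15.

08:45–08:50, 09:30–10:20, 12:50–13:55, 14:10–14:15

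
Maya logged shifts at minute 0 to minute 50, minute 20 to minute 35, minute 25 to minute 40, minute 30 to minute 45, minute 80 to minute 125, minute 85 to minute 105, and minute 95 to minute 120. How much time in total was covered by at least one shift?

95 minutes

Merged: minute 0 to minute 50, minute 80 to minute 125.
Lengths: 50 minutes + 45 minutes = 95 minutes.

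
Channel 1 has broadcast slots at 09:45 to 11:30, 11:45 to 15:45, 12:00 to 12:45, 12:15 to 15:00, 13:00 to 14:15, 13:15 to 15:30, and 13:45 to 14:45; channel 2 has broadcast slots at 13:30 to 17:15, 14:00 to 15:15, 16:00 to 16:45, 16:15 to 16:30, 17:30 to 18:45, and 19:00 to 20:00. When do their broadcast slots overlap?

13:30–15:45

A, merged: 09:45–11:30, 11:45–15:45.
B, merged: 13:30–17:15, 17:30–18:45, 19:00–20:00.
09:45–11:30 meets no B interval.
11:45–15:45 ∩ B → 13:30–15:45.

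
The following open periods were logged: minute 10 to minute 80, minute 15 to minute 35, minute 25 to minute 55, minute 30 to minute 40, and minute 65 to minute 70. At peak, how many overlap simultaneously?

Sweep endpoints in order; track running count of active intervals.
Peak of 4 reached at minute 30.

4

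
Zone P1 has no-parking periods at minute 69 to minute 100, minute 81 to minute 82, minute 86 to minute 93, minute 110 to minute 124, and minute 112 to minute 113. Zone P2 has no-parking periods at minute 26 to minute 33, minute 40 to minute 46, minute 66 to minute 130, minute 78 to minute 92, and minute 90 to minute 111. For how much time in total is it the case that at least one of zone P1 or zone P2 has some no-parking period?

Merge the first list: minute 69 to minute 100, minute 110 to minute 124.
Merge the second list: minute 26 to minute 33, minute 40 to minute 46, minute 66 to minute 130.
A ∪ B = minute 26 to minute 33, minute 40 to minute 46, minute 66 to minute 130.
Total: 7 minutes + 6 minutes + 64 minutes = 77 minutes.

77 minutes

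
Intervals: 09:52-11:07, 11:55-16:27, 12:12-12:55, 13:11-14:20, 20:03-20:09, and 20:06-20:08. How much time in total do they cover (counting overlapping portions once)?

Merged: 09:52–11:07, 11:55–16:27, 20:03–20:09.
Lengths: 1 h 15 min + 4 h 32 min + 6 min = 5 h 53 min.

5 h 53 min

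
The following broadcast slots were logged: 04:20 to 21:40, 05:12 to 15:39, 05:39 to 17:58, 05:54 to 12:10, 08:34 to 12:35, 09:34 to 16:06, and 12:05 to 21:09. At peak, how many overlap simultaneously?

Sweep endpoints in order; track running count of active intervals.
Peak of 7 reached at 12:05.

7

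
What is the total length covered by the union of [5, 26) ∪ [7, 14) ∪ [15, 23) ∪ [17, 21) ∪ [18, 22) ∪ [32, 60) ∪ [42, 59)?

Merged: [5, 26), [32, 60).
Lengths: 21 + 28 = 49.

49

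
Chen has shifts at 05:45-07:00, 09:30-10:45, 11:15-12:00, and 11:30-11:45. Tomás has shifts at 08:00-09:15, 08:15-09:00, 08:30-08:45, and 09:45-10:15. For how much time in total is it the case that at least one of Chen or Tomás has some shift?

4 h 30 min

First set merges to 05:45-07:00, 09:30-10:45, 11:15-12:00.
Second set merges to 08:00-09:15, 09:45-10:15.
A ∪ B = 05:45-07:00, 08:00-09:15, 09:30-10:45, 11:15-12:00.
Total: 1 h 15 min + 1 h 15 min + 1 h 15 min + 45 min = 4 h 30 min.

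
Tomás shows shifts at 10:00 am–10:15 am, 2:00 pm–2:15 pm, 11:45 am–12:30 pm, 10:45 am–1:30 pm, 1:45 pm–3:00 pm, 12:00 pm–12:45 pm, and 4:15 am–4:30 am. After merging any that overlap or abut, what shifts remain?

4:15 am–4:30 am, 10:00 am–10:15 am, 10:45 am–1:30 pm, 1:45 pm–3:00 pm

Sort by start: 4:15 am–4:30 am, 10:00 am–10:15 am, 10:45 am–1:30 pm, 11:45 am–12:30 pm, 12:00 pm–12:45 pm, 1:45 pm–3:00 pm, 2:00 pm–2:15 pm.
10:00 am–10:15 am is disjoint → start new block.
10:45 am–1:30 pm is disjoint → start new block.
11:45 am–12:30 pm overlaps/touches 10:45 am–1:30 pm → extend to 10:45 am–1:30 pm.
12:00 pm–12:45 pm overlaps/touches 10:45 am–1:30 pm → extend to 10:45 am–1:30 pm.
1:45 pm–3:00 pm is disjoint → start new block.
2:00 pm–2:15 pm overlaps/touches 1:45 pm–3:00 pm → extend to 1:45 pm–3:00 pm.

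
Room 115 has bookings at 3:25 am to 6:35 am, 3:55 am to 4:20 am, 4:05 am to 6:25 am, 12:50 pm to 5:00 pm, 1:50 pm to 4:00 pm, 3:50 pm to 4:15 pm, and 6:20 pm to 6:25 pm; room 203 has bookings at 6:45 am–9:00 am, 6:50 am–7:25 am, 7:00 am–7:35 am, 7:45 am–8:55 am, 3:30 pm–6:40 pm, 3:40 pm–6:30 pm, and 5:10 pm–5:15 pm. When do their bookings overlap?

Merge the first list: 3:25 am–6:35 am, 12:50 pm–5:00 pm, 6:20 pm–6:25 pm.
Merge the second list: 6:45 am–9:00 am, 3:30 pm–6:40 pm.
3:25 am–6:35 am: no overlap with the second set.
12:50 pm–5:00 pm meets the second set on 3:30 pm–5:00 pm.
6:20 pm–6:25 pm meets the second set on 6:20 pm–6:25 pm.

3:30 pm–5:00 pm, 6:20 pm–6:25 pm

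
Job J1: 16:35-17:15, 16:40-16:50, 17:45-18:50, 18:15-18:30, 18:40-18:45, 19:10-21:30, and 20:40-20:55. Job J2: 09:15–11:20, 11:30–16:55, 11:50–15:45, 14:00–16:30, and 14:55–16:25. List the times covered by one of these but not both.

Merge the first list: 16:35–17:15, 17:45–18:50, 19:10–21:30.
Merge the second list: 09:15–11:20, 11:30–16:55.
A \ B = 16:55–17:15, 17:45–18:50, 19:10–21:30.
B \ A = 09:15–11:20, 11:30–16:35.
Union of the two gives the symmetric difference.

09:15–11:20, 11:30–16:35, 16:55–17:15, 17:45–18:50, 19:10–21:30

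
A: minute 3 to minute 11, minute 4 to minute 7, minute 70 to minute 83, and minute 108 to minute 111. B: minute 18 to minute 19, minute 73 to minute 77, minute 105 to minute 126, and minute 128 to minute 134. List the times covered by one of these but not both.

First set merges to minute 3 to minute 11, minute 70 to minute 83, minute 108 to minute 111.
A \ B = minute 3 to minute 11, minute 70 to minute 73, minute 77 to minute 83.
B \ A = minute 18 to minute 19, minute 105 to minute 108, minute 111 to minute 126, minute 128 to minute 134.
Union of the two gives the symmetric difference.

minute 3 to minute 11, minute 18 to minute 19, minute 70 to minute 73, minute 77 to minute 83, minute 105 to minute 108, minute 111 to minute 126, minute 128 to minute 134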